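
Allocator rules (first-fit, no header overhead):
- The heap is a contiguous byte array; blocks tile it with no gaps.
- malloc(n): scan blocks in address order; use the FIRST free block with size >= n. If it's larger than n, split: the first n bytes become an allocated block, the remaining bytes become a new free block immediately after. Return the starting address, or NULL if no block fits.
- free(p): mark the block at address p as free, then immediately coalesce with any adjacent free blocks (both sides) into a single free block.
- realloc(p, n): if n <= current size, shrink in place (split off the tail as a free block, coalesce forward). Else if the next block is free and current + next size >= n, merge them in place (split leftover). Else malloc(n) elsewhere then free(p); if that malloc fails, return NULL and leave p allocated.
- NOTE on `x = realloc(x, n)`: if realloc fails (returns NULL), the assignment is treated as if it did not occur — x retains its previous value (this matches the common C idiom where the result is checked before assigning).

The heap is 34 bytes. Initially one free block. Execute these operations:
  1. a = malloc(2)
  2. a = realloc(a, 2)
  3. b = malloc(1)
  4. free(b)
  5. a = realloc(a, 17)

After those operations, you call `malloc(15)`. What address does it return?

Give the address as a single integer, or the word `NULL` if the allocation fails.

Op 1: a = malloc(2) -> a = 0; heap: [0-1 ALLOC][2-33 FREE]
Op 2: a = realloc(a, 2) -> a = 0; heap: [0-1 ALLOC][2-33 FREE]
Op 3: b = malloc(1) -> b = 2; heap: [0-1 ALLOC][2-2 ALLOC][3-33 FREE]
Op 4: free(b) -> (freed b); heap: [0-1 ALLOC][2-33 FREE]
Op 5: a = realloc(a, 17) -> a = 0; heap: [0-16 ALLOC][17-33 FREE]
malloc(15): first-fit scan over [0-16 ALLOC][17-33 FREE] -> 17

Answer: 17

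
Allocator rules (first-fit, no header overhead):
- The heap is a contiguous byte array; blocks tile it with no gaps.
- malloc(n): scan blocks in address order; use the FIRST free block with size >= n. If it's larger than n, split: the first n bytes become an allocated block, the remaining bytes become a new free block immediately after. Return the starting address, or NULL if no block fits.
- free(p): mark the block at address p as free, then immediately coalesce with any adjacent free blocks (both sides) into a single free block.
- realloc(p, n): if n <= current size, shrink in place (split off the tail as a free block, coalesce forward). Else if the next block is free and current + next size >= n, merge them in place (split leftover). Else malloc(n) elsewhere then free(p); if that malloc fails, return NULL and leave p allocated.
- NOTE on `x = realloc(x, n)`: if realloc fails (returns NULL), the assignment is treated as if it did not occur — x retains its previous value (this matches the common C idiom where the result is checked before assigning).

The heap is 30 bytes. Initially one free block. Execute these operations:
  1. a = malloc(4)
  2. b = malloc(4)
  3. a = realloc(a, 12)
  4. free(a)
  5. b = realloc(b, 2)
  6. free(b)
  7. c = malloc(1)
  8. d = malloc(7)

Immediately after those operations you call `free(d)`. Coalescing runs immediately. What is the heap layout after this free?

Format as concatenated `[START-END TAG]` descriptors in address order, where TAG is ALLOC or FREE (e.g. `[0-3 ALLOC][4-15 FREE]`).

Answer: [0-0 ALLOC][1-29 FREE]

Derivation:
Op 1: a = malloc(4) -> a = 0; heap: [0-3 ALLOC][4-29 FREE]
Op 2: b = malloc(4) -> b = 4; heap: [0-3 ALLOC][4-7 ALLOC][8-29 FREE]
Op 3: a = realloc(a, 12) -> a = 8; heap: [0-3 FREE][4-7 ALLOC][8-19 ALLOC][20-29 FREE]
Op 4: free(a) -> (freed a); heap: [0-3 FREE][4-7 ALLOC][8-29 FREE]
Op 5: b = realloc(b, 2) -> b = 4; heap: [0-3 FREE][4-5 ALLOC][6-29 FREE]
Op 6: free(b) -> (freed b); heap: [0-29 FREE]
Op 7: c = malloc(1) -> c = 0; heap: [0-0 ALLOC][1-29 FREE]
Op 8: d = malloc(7) -> d = 1; heap: [0-0 ALLOC][1-7 ALLOC][8-29 FREE]
free(d): d = 1 -> block [1-7 ALLOC]; mark free, coalesce with adjacent free neighbors -> [0-0 ALLOC][1-29 FREE]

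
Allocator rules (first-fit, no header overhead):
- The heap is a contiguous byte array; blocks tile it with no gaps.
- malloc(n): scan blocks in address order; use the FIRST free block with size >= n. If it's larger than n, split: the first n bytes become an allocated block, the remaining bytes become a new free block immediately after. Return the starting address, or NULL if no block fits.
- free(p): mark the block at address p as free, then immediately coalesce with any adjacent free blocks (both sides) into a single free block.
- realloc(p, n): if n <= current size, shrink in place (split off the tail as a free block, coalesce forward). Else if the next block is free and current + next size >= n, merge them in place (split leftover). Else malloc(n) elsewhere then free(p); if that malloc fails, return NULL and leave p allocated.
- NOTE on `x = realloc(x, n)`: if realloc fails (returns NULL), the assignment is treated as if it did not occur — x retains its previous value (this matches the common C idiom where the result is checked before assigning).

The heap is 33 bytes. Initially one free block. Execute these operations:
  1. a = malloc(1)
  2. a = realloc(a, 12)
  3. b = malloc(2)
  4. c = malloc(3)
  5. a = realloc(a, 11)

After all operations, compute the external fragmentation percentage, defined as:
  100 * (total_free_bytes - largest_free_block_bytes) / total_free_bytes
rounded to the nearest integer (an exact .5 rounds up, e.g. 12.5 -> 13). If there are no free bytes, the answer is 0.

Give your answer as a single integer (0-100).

Op 1: a = malloc(1) -> a = 0; heap: [0-0 ALLOC][1-32 FREE]
Op 2: a = realloc(a, 12) -> a = 0; heap: [0-11 ALLOC][12-32 FREE]
Op 3: b = malloc(2) -> b = 12; heap: [0-11 ALLOC][12-13 ALLOC][14-32 FREE]
Op 4: c = malloc(3) -> c = 14; heap: [0-11 ALLOC][12-13 ALLOC][14-16 ALLOC][17-32 FREE]
Op 5: a = realloc(a, 11) -> a = 0; heap: [0-10 ALLOC][11-11 FREE][12-13 ALLOC][14-16 ALLOC][17-32 FREE]
Free blocks: [1 16] total_free=17 largest=16 -> 100*(17-16)/17 = 100/17 ≈ 5.882 -> rounds to 6

Answer: 6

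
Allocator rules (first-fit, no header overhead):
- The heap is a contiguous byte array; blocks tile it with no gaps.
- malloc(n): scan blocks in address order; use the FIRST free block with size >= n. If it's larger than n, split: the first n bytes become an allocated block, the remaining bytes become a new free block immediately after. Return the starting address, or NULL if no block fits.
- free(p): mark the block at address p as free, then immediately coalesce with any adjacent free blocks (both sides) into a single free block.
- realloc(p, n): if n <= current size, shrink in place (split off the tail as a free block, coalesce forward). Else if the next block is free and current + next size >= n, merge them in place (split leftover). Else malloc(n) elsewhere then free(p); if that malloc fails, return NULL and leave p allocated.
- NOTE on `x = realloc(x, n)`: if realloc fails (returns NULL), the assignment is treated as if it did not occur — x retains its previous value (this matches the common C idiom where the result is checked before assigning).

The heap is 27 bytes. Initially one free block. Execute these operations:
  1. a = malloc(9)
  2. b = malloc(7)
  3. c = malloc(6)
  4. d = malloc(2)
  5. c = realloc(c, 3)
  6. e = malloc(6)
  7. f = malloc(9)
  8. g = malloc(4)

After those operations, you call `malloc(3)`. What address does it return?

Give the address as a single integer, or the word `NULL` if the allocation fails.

Answer: 19

Derivation:
Op 1: a = malloc(9) -> a = 0; heap: [0-8 ALLOC][9-26 FREE]
Op 2: b = malloc(7) -> b = 9; heap: [0-8 ALLOC][9-15 ALLOC][16-26 FREE]
Op 3: c = malloc(6) -> c = 16; heap: [0-8 ALLOC][9-15 ALLOC][16-21 ALLOC][22-26 FREE]
Op 4: d = malloc(2) -> d = 22; heap: [0-8 ALLOC][9-15 ALLOC][16-21 ALLOC][22-23 ALLOC][24-26 FREE]
Op 5: c = realloc(c, 3) -> c = 16; heap: [0-8 ALLOC][9-15 ALLOC][16-18 ALLOC][19-21 FREE][22-23 ALLOC][24-26 FREE]
Op 6: e = malloc(6) -> e = NULL; heap: [0-8 ALLOC][9-15 ALLOC][16-18 ALLOC][19-21 FREE][22-23 ALLOC][24-26 FREE]
Op 7: f = malloc(9) -> f = NULL; heap: [0-8 ALLOC][9-15 ALLOC][16-18 ALLOC][19-21 FREE][22-23 ALLOC][24-26 FREE]
Op 8: g = malloc(4) -> g = NULL; heap: [0-8 ALLOC][9-15 ALLOC][16-18 ALLOC][19-21 FREE][22-23 ALLOC][24-26 FREE]
malloc(3): first-fit scan over [0-8 ALLOC][9-15 ALLOC][16-18 ALLOC][19-21 FREE][22-23 ALLOC][24-26 FREE] -> 19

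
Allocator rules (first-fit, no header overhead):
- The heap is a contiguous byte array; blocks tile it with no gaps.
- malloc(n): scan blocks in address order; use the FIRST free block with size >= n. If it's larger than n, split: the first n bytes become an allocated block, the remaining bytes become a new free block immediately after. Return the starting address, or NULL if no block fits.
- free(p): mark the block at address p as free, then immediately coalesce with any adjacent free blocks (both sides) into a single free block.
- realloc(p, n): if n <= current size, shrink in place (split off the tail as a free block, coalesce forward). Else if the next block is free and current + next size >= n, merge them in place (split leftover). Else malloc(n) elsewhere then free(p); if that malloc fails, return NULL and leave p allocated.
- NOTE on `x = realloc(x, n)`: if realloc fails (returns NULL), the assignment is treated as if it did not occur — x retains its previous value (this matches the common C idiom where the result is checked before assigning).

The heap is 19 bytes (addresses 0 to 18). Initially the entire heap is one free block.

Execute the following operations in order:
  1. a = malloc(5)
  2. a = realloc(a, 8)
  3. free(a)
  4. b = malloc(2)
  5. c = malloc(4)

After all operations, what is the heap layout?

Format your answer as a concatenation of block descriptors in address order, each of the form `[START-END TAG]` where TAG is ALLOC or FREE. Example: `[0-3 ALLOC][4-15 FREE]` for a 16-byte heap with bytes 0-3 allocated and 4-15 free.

Answer: [0-1 ALLOC][2-5 ALLOC][6-18 FREE]

Derivation:
Op 1: a = malloc(5) -> a = 0; heap: [0-4 ALLOC][5-18 FREE]
Op 2: a = realloc(a, 8) -> a = 0; heap: [0-7 ALLOC][8-18 FREE]
Op 3: free(a) -> (freed a); heap: [0-18 FREE]
Op 4: b = malloc(2) -> b = 0; heap: [0-1 ALLOC][2-18 FREE]
Op 5: c = malloc(4) -> c = 2; heap: [0-1 ALLOC][2-5 ALLOC][6-18 FREE]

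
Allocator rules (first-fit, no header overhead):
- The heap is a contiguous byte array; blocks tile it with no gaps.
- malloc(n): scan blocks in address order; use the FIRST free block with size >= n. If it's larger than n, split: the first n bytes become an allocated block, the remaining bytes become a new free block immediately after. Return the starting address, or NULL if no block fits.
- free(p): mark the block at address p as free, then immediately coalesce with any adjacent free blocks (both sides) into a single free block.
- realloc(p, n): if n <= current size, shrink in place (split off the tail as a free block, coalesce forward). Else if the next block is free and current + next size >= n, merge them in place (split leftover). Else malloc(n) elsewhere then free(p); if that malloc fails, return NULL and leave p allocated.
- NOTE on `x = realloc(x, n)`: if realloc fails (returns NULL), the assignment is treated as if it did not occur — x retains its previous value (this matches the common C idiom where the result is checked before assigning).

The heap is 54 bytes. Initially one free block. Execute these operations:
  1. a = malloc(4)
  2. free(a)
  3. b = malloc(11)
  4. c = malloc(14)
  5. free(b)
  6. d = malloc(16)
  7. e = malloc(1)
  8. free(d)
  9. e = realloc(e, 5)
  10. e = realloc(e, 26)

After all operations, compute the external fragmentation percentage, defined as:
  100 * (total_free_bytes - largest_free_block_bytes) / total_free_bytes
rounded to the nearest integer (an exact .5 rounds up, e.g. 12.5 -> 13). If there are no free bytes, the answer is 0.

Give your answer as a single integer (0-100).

Answer: 21

Derivation:
Op 1: a = malloc(4) -> a = 0; heap: [0-3 ALLOC][4-53 FREE]
Op 2: free(a) -> (freed a); heap: [0-53 FREE]
Op 3: b = malloc(11) -> b = 0; heap: [0-10 ALLOC][11-53 FREE]
Op 4: c = malloc(14) -> c = 11; heap: [0-10 ALLOC][11-24 ALLOC][25-53 FREE]
Op 5: free(b) -> (freed b); heap: [0-10 FREE][11-24 ALLOC][25-53 FREE]
Op 6: d = malloc(16) -> d = 25; heap: [0-10 FREE][11-24 ALLOC][25-40 ALLOC][41-53 FREE]
Op 7: e = malloc(1) -> e = 0; heap: [0-0 ALLOC][1-10 FREE][11-24 ALLOC][25-40 ALLOC][41-53 FREE]
Op 8: free(d) -> (freed d); heap: [0-0 ALLOC][1-10 FREE][11-24 ALLOC][25-53 FREE]
Op 9: e = realloc(e, 5) -> e = 0; heap: [0-4 ALLOC][5-10 FREE][11-24 ALLOC][25-53 FREE]
Op 10: e = realloc(e, 26) -> e = 25; heap: [0-10 FREE][11-24 ALLOC][25-50 ALLOC][51-53 FREE]
Free blocks: [11 3] total_free=14 largest=11 -> 100*(14-11)/14 = 300/14 ≈ 21.429 -> rounds to 21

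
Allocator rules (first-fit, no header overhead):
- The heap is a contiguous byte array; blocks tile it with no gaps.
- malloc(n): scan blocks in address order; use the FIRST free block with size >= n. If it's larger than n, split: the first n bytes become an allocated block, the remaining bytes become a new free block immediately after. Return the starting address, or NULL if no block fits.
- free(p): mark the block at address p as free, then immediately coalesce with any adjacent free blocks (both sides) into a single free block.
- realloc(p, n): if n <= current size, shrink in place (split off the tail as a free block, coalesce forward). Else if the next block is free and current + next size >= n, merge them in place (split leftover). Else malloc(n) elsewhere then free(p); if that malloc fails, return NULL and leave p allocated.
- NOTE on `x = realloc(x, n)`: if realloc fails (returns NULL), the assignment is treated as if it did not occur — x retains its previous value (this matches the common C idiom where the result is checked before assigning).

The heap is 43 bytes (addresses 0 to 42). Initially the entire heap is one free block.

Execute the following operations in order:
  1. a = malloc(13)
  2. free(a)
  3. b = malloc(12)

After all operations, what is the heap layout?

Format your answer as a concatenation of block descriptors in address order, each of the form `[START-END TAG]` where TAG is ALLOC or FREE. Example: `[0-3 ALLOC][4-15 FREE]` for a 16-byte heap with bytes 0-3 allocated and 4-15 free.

Answer: [0-11 ALLOC][12-42 FREE]

Derivation:
Op 1: a = malloc(13) -> a = 0; heap: [0-12 ALLOC][13-42 FREE]
Op 2: free(a) -> (freed a); heap: [0-42 FREE]
Op 3: b = malloc(12) -> b = 0; heap: [0-11 ALLOC][12-42 FREE]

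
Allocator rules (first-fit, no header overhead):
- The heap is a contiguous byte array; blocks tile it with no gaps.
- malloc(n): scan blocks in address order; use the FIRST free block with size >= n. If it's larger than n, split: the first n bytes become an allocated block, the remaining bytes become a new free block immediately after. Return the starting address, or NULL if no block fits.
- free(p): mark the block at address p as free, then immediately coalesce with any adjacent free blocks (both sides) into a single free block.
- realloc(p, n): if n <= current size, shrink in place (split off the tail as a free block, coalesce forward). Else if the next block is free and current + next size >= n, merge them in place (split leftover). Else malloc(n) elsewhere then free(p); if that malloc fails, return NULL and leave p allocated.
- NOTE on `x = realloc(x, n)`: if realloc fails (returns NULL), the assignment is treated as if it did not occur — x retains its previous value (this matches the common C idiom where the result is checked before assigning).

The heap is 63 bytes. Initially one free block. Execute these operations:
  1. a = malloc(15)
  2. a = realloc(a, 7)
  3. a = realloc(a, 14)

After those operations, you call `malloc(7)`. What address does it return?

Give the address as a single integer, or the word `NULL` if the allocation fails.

Op 1: a = malloc(15) -> a = 0; heap: [0-14 ALLOC][15-62 FREE]
Op 2: a = realloc(a, 7) -> a = 0; heap: [0-6 ALLOC][7-62 FREE]
Op 3: a = realloc(a, 14) -> a = 0; heap: [0-13 ALLOC][14-62 FREE]
malloc(7): first-fit scan over [0-13 ALLOC][14-62 FREE] -> 14

Answer: 14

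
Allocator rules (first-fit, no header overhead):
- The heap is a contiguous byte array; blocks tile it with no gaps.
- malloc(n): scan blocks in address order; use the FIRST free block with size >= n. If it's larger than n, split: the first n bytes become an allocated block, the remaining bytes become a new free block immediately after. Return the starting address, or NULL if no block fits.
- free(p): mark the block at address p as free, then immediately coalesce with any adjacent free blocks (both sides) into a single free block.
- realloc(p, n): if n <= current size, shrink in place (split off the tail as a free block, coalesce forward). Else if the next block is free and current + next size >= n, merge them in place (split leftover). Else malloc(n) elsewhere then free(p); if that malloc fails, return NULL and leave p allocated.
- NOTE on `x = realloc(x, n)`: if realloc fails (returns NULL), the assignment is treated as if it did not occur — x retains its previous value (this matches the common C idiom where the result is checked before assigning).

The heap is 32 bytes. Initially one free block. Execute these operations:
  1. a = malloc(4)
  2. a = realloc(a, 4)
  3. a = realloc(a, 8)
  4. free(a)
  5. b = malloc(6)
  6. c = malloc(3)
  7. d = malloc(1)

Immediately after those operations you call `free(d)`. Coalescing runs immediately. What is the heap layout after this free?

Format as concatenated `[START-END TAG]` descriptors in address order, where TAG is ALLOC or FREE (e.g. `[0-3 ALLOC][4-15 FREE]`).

Op 1: a = malloc(4) -> a = 0; heap: [0-3 ALLOC][4-31 FREE]
Op 2: a = realloc(a, 4) -> a = 0; heap: [0-3 ALLOC][4-31 FREE]
Op 3: a = realloc(a, 8) -> a = 0; heap: [0-7 ALLOC][8-31 FREE]
Op 4: free(a) -> (freed a); heap: [0-31 FREE]
Op 5: b = malloc(6) -> b = 0; heap: [0-5 ALLOC][6-31 FREE]
Op 6: c = malloc(3) -> c = 6; heap: [0-5 ALLOC][6-8 ALLOC][9-31 FREE]
Op 7: d = malloc(1) -> d = 9; heap: [0-5 ALLOC][6-8 ALLOC][9-9 ALLOC][10-31 FREE]
free(d): d = 9 -> block [9-9 ALLOC]; mark free, coalesce with adjacent free neighbors -> [0-5 ALLOC][6-8 ALLOC][9-31 FREE]

Answer: [0-5 ALLOC][6-8 ALLOC][9-31 FREE]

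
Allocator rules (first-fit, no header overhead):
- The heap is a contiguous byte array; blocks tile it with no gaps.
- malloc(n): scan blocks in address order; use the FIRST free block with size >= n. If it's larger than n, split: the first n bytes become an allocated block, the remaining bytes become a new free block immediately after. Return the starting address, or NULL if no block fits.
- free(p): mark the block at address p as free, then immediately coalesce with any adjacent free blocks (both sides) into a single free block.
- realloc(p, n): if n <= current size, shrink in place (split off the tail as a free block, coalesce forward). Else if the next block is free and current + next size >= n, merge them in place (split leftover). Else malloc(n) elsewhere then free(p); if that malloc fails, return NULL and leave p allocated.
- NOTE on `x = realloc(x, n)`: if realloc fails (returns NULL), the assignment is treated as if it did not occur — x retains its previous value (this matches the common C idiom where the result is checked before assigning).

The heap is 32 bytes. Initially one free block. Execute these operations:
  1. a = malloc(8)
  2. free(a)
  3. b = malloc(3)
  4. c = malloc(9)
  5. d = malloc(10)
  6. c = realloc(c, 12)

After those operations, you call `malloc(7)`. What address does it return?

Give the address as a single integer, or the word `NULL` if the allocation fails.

Op 1: a = malloc(8) -> a = 0; heap: [0-7 ALLOC][8-31 FREE]
Op 2: free(a) -> (freed a); heap: [0-31 FREE]
Op 3: b = malloc(3) -> b = 0; heap: [0-2 ALLOC][3-31 FREE]
Op 4: c = malloc(9) -> c = 3; heap: [0-2 ALLOC][3-11 ALLOC][12-31 FREE]
Op 5: d = malloc(10) -> d = 12; heap: [0-2 ALLOC][3-11 ALLOC][12-21 ALLOC][22-31 FREE]
Op 6: c = realloc(c, 12) -> NULL (c unchanged); heap: [0-2 ALLOC][3-11 ALLOC][12-21 ALLOC][22-31 FREE]
malloc(7): first-fit scan over [0-2 ALLOC][3-11 ALLOC][12-21 ALLOC][22-31 FREE] -> 22

Answer: 22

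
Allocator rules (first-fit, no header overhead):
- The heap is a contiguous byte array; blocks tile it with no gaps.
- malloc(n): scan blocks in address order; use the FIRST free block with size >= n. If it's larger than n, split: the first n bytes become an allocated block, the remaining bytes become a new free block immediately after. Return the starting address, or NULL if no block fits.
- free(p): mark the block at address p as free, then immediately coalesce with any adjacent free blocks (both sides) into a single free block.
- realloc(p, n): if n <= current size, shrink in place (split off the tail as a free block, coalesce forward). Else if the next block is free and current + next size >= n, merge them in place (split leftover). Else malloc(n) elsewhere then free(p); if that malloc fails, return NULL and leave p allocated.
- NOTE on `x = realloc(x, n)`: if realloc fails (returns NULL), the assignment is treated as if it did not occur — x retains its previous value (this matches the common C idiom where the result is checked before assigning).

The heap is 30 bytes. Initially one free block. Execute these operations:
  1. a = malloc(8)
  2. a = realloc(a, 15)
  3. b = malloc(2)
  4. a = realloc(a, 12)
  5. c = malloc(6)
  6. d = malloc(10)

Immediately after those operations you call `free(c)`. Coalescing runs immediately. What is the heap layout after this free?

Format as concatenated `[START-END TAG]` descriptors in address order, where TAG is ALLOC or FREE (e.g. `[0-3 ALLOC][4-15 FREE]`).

Answer: [0-11 ALLOC][12-14 FREE][15-16 ALLOC][17-29 FREE]

Derivation:
Op 1: a = malloc(8) -> a = 0; heap: [0-7 ALLOC][8-29 FREE]
Op 2: a = realloc(a, 15) -> a = 0; heap: [0-14 ALLOC][15-29 FREE]
Op 3: b = malloc(2) -> b = 15; heap: [0-14 ALLOC][15-16 ALLOC][17-29 FREE]
Op 4: a = realloc(a, 12) -> a = 0; heap: [0-11 ALLOC][12-14 FREE][15-16 ALLOC][17-29 FREE]
Op 5: c = malloc(6) -> c = 17; heap: [0-11 ALLOC][12-14 FREE][15-16 ALLOC][17-22 ALLOC][23-29 FREE]
Op 6: d = malloc(10) -> d = NULL; heap: [0-11 ALLOC][12-14 FREE][15-16 ALLOC][17-22 ALLOC][23-29 FREE]
free(c): c = 17 -> block [17-22 ALLOC]; mark free, coalesce with adjacent free neighbors -> [0-11 ALLOC][12-14 FREE][15-16 ALLOC][17-29 FREE]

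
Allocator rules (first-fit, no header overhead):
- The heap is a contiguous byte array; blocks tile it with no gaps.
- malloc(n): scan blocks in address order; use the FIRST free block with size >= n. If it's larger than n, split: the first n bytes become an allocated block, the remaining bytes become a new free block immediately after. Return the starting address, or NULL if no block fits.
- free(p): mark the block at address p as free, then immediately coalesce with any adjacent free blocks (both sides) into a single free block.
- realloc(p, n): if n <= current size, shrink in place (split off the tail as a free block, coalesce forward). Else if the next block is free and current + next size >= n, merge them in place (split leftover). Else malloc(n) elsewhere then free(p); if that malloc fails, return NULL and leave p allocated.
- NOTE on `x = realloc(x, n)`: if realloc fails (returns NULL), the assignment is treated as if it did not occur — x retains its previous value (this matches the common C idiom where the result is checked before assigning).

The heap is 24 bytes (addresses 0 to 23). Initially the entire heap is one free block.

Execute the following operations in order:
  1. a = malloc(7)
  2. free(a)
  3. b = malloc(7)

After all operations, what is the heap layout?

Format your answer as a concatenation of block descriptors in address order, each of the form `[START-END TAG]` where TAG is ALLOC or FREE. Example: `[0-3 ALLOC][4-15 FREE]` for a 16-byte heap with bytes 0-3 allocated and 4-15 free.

Answer: [0-6 ALLOC][7-23 FREE]

Derivation:
Op 1: a = malloc(7) -> a = 0; heap: [0-6 ALLOC][7-23 FREE]
Op 2: free(a) -> (freed a); heap: [0-23 FREE]
Op 3: b = malloc(7) -> b = 0; heap: [0-6 ALLOC][7-23 FREE]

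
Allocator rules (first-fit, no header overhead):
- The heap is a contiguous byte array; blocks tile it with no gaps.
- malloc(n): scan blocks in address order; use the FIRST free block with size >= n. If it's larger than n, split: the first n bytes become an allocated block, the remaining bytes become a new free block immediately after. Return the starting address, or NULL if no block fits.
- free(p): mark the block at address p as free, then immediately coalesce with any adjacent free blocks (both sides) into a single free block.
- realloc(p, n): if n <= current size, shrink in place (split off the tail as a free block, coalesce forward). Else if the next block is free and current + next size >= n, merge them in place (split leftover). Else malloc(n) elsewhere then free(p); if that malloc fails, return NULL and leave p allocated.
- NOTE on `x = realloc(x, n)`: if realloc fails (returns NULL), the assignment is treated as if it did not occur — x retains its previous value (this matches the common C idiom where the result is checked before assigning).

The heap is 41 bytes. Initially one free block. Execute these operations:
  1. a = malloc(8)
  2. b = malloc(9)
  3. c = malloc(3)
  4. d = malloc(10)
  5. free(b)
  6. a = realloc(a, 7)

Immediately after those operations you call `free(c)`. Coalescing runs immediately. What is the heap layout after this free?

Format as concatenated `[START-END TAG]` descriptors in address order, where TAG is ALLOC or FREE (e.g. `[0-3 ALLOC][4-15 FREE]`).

Answer: [0-6 ALLOC][7-19 FREE][20-29 ALLOC][30-40 FREE]

Derivation:
Op 1: a = malloc(8) -> a = 0; heap: [0-7 ALLOC][8-40 FREE]
Op 2: b = malloc(9) -> b = 8; heap: [0-7 ALLOC][8-16 ALLOC][17-40 FREE]
Op 3: c = malloc(3) -> c = 17; heap: [0-7 ALLOC][8-16 ALLOC][17-19 ALLOC][20-40 FREE]
Op 4: d = malloc(10) -> d = 20; heap: [0-7 ALLOC][8-16 ALLOC][17-19 ALLOC][20-29 ALLOC][30-40 FREE]
Op 5: free(b) -> (freed b); heap: [0-7 ALLOC][8-16 FREE][17-19 ALLOC][20-29 ALLOC][30-40 FREE]
Op 6: a = realloc(a, 7) -> a = 0; heap: [0-6 ALLOC][7-16 FREE][17-19 ALLOC][20-29 ALLOC][30-40 FREE]
free(c): c = 17 -> block [17-19 ALLOC]; mark free, coalesce with adjacent free neighbors -> [0-6 ALLOC][7-19 FREE][20-29 ALLOC][30-40 FREE]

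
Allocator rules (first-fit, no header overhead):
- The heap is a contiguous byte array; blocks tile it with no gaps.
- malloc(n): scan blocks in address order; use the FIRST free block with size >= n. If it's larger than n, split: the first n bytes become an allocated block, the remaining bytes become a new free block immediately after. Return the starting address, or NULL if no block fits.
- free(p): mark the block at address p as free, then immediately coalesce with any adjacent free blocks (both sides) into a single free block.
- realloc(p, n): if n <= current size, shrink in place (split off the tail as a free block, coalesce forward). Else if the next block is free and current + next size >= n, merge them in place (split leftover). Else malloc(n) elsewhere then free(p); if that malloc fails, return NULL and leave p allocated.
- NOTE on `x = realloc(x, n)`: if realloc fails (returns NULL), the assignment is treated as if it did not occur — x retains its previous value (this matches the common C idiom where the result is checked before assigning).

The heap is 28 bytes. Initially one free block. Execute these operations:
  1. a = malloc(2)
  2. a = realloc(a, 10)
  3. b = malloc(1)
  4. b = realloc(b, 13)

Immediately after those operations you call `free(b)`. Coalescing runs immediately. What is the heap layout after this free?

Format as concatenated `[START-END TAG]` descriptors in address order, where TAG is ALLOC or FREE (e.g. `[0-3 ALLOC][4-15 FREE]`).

Answer: [0-9 ALLOC][10-27 FREE]

Derivation:
Op 1: a = malloc(2) -> a = 0; heap: [0-1 ALLOC][2-27 FREE]
Op 2: a = realloc(a, 10) -> a = 0; heap: [0-9 ALLOC][10-27 FREE]
Op 3: b = malloc(1) -> b = 10; heap: [0-9 ALLOC][10-10 ALLOC][11-27 FREE]
Op 4: b = realloc(b, 13) -> b = 10; heap: [0-9 ALLOC][10-22 ALLOC][23-27 FREE]
free(b): b = 10 -> block [10-22 ALLOC]; mark free, coalesce with adjacent free neighbors -> [0-9 ALLOC][10-27 FREE]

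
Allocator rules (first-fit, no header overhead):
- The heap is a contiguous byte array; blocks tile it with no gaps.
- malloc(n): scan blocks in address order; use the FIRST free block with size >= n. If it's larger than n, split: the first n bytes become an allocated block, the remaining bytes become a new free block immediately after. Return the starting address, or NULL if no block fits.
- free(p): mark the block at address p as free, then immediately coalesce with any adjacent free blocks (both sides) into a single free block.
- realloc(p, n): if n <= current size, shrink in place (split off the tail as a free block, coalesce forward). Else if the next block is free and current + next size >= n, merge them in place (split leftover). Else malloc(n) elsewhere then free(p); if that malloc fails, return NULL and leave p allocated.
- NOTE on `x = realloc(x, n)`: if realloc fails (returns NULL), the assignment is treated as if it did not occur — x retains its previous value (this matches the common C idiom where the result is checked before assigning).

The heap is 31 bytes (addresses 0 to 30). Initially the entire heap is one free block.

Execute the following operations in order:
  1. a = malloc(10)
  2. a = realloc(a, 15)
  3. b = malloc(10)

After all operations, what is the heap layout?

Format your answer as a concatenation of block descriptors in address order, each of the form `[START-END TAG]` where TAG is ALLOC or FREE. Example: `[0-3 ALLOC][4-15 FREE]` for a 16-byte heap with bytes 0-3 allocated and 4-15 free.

Answer: [0-14 ALLOC][15-24 ALLOC][25-30 FREE]

Derivation:
Op 1: a = malloc(10) -> a = 0; heap: [0-9 ALLOC][10-30 FREE]
Op 2: a = realloc(a, 15) -> a = 0; heap: [0-14 ALLOC][15-30 FREE]
Op 3: b = malloc(10) -> b = 15; heap: [0-14 ALLOC][15-24 ALLOC][25-30 FREE]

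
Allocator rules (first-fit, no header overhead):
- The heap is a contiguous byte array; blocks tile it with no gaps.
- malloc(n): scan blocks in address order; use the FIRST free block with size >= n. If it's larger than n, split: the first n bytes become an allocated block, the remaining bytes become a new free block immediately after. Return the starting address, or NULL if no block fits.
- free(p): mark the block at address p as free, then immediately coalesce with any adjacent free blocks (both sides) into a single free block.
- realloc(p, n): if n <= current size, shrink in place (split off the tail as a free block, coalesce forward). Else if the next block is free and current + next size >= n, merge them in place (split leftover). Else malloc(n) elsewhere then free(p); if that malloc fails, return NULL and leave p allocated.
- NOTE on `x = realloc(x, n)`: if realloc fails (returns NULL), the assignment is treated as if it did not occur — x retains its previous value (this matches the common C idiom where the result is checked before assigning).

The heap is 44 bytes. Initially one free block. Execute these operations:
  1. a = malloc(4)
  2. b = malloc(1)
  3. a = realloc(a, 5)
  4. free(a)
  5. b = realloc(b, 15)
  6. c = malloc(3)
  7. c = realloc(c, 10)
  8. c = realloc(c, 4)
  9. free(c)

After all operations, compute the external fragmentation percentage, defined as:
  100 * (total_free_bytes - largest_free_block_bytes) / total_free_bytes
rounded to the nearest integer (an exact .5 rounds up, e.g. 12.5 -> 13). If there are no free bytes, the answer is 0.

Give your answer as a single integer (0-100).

Answer: 14

Derivation:
Op 1: a = malloc(4) -> a = 0; heap: [0-3 ALLOC][4-43 FREE]
Op 2: b = malloc(1) -> b = 4; heap: [0-3 ALLOC][4-4 ALLOC][5-43 FREE]
Op 3: a = realloc(a, 5) -> a = 5; heap: [0-3 FREE][4-4 ALLOC][5-9 ALLOC][10-43 FREE]
Op 4: free(a) -> (freed a); heap: [0-3 FREE][4-4 ALLOC][5-43 FREE]
Op 5: b = realloc(b, 15) -> b = 4; heap: [0-3 FREE][4-18 ALLOC][19-43 FREE]
Op 6: c = malloc(3) -> c = 0; heap: [0-2 ALLOC][3-3 FREE][4-18 ALLOC][19-43 FREE]
Op 7: c = realloc(c, 10) -> c = 19; heap: [0-3 FREE][4-18 ALLOC][19-28 ALLOC][29-43 FREE]
Op 8: c = realloc(c, 4) -> c = 19; heap: [0-3 FREE][4-18 ALLOC][19-22 ALLOC][23-43 FREE]
Op 9: free(c) -> (freed c); heap: [0-3 FREE][4-18 ALLOC][19-43 FREE]
Free blocks: [4 25] total_free=29 largest=25 -> 100*(29-25)/29 = 400/29 ≈ 13.793 -> rounds to 14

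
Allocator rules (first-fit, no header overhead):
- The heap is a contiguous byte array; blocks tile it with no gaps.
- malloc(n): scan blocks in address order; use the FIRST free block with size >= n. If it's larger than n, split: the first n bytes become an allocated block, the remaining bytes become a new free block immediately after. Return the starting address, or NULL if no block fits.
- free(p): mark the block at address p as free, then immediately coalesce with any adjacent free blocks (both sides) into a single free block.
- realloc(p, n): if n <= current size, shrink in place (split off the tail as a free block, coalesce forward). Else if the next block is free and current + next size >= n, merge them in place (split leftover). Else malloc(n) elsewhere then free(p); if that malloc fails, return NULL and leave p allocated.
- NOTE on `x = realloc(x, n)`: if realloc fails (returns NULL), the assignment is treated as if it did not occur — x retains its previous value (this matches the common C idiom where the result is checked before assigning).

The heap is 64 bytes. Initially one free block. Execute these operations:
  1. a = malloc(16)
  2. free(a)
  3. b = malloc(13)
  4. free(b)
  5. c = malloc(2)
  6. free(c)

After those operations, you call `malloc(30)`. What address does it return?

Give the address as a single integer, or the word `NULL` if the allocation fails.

Op 1: a = malloc(16) -> a = 0; heap: [0-15 ALLOC][16-63 FREE]
Op 2: free(a) -> (freed a); heap: [0-63 FREE]
Op 3: b = malloc(13) -> b = 0; heap: [0-12 ALLOC][13-63 FREE]
Op 4: free(b) -> (freed b); heap: [0-63 FREE]
Op 5: c = malloc(2) -> c = 0; heap: [0-1 ALLOC][2-63 FREE]
Op 6: free(c) -> (freed c); heap: [0-63 FREE]
malloc(30): first-fit scan over [0-63 FREE] -> 0

Answer: 0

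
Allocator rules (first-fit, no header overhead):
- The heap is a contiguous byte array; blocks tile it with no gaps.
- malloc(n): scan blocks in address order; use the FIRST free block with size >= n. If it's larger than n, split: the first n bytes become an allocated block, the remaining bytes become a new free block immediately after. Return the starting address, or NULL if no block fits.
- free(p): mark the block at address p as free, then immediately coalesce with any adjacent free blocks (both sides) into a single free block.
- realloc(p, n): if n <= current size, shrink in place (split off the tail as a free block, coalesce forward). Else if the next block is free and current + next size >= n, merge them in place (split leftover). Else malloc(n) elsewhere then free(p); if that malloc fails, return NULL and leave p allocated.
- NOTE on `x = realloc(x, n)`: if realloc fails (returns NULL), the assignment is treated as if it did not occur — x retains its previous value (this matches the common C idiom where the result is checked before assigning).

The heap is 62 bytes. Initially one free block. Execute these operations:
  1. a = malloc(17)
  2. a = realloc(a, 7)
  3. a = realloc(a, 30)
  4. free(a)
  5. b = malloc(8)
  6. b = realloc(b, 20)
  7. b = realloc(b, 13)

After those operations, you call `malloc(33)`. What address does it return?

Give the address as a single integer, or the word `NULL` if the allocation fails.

Op 1: a = malloc(17) -> a = 0; heap: [0-16 ALLOC][17-61 FREE]
Op 2: a = realloc(a, 7) -> a = 0; heap: [0-6 ALLOC][7-61 FREE]
Op 3: a = realloc(a, 30) -> a = 0; heap: [0-29 ALLOC][30-61 FREE]
Op 4: free(a) -> (freed a); heap: [0-61 FREE]
Op 5: b = malloc(8) -> b = 0; heap: [0-7 ALLOC][8-61 FREE]
Op 6: b = realloc(b, 20) -> b = 0; heap: [0-19 ALLOC][20-61 FREE]
Op 7: b = realloc(b, 13) -> b = 0; heap: [0-12 ALLOC][13-61 FREE]
malloc(33): first-fit scan over [0-12 ALLOC][13-61 FREE] -> 13

Answer: 13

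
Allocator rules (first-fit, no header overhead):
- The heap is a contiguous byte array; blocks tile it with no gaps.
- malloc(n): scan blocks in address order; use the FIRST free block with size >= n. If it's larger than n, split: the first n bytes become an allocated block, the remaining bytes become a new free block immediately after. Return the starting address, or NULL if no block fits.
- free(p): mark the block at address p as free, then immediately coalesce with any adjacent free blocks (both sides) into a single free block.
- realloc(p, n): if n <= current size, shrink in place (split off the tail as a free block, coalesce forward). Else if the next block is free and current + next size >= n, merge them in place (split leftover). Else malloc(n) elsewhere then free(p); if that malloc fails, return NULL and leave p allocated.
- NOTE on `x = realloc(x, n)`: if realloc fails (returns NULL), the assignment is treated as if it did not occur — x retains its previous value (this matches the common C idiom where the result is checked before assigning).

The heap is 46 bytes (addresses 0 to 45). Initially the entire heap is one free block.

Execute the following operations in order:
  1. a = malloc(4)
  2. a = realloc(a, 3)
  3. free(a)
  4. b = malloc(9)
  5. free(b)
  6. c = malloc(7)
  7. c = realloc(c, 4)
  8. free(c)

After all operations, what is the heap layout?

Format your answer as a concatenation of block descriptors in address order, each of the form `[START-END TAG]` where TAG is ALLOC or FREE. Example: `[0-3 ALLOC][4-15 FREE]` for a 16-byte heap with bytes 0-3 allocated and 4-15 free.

Answer: [0-45 FREE]

Derivation:
Op 1: a = malloc(4) -> a = 0; heap: [0-3 ALLOC][4-45 FREE]
Op 2: a = realloc(a, 3) -> a = 0; heap: [0-2 ALLOC][3-45 FREE]
Op 3: free(a) -> (freed a); heap: [0-45 FREE]
Op 4: b = malloc(9) -> b = 0; heap: [0-8 ALLOC][9-45 FREE]
Op 5: free(b) -> (freed b); heap: [0-45 FREE]
Op 6: c = malloc(7) -> c = 0; heap: [0-6 ALLOC][7-45 FREE]
Op 7: c = realloc(c, 4) -> c = 0; heap: [0-3 ALLOC][4-45 FREE]
Op 8: free(c) -> (freed c); heap: [0-45 FREE]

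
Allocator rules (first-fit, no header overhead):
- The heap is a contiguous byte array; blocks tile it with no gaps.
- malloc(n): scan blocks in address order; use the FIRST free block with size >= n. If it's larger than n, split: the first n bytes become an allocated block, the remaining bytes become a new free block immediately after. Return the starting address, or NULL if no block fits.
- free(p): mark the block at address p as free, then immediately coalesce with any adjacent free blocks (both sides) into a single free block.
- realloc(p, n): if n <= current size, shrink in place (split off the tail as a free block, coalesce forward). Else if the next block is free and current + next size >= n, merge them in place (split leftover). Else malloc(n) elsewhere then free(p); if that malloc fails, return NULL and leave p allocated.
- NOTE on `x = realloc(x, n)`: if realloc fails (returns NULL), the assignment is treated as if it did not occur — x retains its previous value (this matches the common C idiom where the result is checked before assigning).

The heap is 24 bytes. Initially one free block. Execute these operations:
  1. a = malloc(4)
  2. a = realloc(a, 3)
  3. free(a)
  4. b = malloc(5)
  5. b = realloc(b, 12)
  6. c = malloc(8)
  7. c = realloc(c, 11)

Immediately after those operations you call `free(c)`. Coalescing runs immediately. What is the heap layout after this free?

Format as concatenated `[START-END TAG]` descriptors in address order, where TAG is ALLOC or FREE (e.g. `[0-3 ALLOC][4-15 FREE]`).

Op 1: a = malloc(4) -> a = 0; heap: [0-3 ALLOC][4-23 FREE]
Op 2: a = realloc(a, 3) -> a = 0; heap: [0-2 ALLOC][3-23 FREE]
Op 3: free(a) -> (freed a); heap: [0-23 FREE]
Op 4: b = malloc(5) -> b = 0; heap: [0-4 ALLOC][5-23 FREE]
Op 5: b = realloc(b, 12) -> b = 0; heap: [0-11 ALLOC][12-23 FREE]
Op 6: c = malloc(8) -> c = 12; heap: [0-11 ALLOC][12-19 ALLOC][20-23 FREE]
Op 7: c = realloc(c, 11) -> c = 12; heap: [0-11 ALLOC][12-22 ALLOC][23-23 FREE]
free(c): c = 12 -> block [12-22 ALLOC]; mark free, coalesce with adjacent free neighbors -> [0-11 ALLOC][12-23 FREE]

Answer: [0-11 ALLOC][12-23 FREE]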